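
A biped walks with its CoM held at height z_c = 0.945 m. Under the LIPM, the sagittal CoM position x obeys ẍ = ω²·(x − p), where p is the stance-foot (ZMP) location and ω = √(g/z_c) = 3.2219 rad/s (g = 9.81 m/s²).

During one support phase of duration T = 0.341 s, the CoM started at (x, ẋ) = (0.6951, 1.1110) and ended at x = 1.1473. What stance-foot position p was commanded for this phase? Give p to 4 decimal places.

ωT = 3.2219·0.341 = 1.098668; cosh(ωT) = 1.666741, sinh(ωT) = 1.333426
x(T) = p + (x₀−p)·cosh(ωT) + (ẋ₀/ω)·sinh(ωT) ⇒ p·(1 − cosh) = x(T) − x₀·cosh − (ẋ₀/ω)·sinh
numerator   = 1.1473 − (0.6951)·1.666741 − (1.1110/3.2219)·1.333426 = -0.471054
denominator = 1 − 1.666741 = -0.666741
p = -0.471054 / -0.666741 = 0.7065

p = 0.7065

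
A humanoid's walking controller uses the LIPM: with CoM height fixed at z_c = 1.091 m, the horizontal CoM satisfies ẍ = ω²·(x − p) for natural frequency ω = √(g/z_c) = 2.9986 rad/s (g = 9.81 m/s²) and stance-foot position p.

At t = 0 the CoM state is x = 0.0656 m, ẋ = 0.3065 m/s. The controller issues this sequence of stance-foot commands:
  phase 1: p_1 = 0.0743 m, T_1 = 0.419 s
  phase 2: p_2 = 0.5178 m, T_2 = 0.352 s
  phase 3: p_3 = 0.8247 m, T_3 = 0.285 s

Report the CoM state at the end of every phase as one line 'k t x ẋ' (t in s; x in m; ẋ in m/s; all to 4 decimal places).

1 0.4190 0.2228 0.5399
2 0.7710 0.2699 -0.2476
3 1.0560 -0.0248 -1.9448

phase 1: p=0.0743, T=0.419, ωT=1.256413, cosh=1.898737, sinh=1.614063; start (x,ẋ)=(0.065600, 0.306500) → end (x,ẋ)=(0.222761, 0.539855)
phase 2: p=0.5178, T=0.352, ωT=1.055507, cosh=1.610724, sinh=1.262708; start (x,ẋ)=(0.222761, 0.539855) → end (x,ẋ)=(0.269907, -0.247563)
phase 3: p=0.8247, T=0.285, ωT=0.854601, cosh=1.387945, sinh=0.962492; start (x,ẋ)=(0.269907, -0.247563) → end (x,ẋ)=(-0.024785, -1.944807)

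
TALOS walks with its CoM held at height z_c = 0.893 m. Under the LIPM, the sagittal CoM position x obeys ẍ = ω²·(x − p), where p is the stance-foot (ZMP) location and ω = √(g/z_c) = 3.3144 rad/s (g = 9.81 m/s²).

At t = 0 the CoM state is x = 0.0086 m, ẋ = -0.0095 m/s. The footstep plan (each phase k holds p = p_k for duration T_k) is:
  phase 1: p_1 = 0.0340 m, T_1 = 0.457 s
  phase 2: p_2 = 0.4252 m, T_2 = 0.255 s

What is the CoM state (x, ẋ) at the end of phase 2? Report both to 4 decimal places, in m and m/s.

phase 1: p=0.0340, T=0.457, ωT=1.514681, cosh=2.383924, sinh=2.164045; start (x,ẋ)=(0.008600, -0.009500) → end (x,ẋ)=(-0.032754, -0.204829)
phase 2: p=0.4252, T=0.255, ωT=0.845172, cosh=1.378931, sinh=0.949447; start (x,ẋ)=(-0.032754, -0.204829) → end (x,ẋ)=(-0.264963, -1.723558)

x = -0.2650, ẋ = -1.7236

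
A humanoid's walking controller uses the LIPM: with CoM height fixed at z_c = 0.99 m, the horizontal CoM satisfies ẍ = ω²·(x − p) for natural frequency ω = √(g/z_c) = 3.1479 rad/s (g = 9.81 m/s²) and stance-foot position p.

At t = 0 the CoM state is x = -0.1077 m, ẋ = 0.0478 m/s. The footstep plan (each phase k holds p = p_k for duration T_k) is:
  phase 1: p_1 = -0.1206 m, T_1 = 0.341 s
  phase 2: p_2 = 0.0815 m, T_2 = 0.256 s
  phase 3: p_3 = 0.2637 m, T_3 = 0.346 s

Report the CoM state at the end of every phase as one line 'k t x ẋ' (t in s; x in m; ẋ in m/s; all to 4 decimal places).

phase 1: p=-0.1206, T=0.341, ωT=1.073434, cosh=1.633620, sinh=1.291788; start (x,ẋ)=(-0.107700, 0.047800) → end (x,ẋ)=(-0.079911, 0.130544)
phase 2: p=0.0815, T=0.256, ωT=0.805862, cosh=1.342664, sinh=0.895962; start (x,ẋ)=(-0.079911, 0.130544) → end (x,ẋ)=(-0.098065, -0.279966)
phase 3: p=0.2637, T=0.346, ωT=1.089173, cosh=1.654156, sinh=1.317661; start (x,ẋ)=(-0.098065, -0.279966) → end (x,ẋ)=(-0.451905, -1.963660)

1 0.3410 -0.0799 0.1305
2 0.5970 -0.0981 -0.2800
3 0.9430 -0.4519 -1.9637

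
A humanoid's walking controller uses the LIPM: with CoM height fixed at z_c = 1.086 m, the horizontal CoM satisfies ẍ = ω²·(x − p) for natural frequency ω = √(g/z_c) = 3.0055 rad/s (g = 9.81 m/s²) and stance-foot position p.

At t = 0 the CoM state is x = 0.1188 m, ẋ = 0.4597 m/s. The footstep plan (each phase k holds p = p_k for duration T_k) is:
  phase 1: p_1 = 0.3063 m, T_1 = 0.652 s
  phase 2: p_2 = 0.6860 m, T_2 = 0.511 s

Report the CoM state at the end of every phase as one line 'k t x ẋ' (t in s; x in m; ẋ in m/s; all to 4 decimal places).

1 0.6520 0.1597 -0.2963
2 1.1630 -0.8113 -4.2234

phase 1: p=0.3063, T=0.652, ωT=1.959586, cosh=3.618653, sinh=3.477736; start (x,ẋ)=(0.118800, 0.459700) → end (x,ẋ)=(0.159732, -0.296318)
phase 2: p=0.6860, T=0.511, ωT=1.535810, cosh=2.430185, sinh=2.214904; start (x,ẋ)=(0.159732, -0.296318) → end (x,ẋ)=(-0.811299, -4.223415)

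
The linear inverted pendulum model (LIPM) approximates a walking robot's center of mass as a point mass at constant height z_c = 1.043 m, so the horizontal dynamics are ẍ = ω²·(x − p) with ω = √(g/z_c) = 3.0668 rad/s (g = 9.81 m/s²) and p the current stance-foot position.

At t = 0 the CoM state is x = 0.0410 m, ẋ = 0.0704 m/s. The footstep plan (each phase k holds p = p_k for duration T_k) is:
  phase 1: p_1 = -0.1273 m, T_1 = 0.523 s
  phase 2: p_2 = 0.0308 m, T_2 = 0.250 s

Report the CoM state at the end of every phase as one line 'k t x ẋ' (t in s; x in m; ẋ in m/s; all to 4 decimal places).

1 0.5230 0.3628 1.4135
2 0.7730 0.8543 2.7092

phase 1: p=-0.1273, T=0.523, ωT=1.603936, cosh=2.586836, sinh=2.385732; start (x,ẋ)=(0.041000, 0.070400) → end (x,ẋ)=(0.362830, 1.413491)
phase 2: p=0.0308, T=0.250, ωT=0.766700, cosh=1.308597, sinh=0.844054; start (x,ẋ)=(0.362830, 1.413491) → end (x,ẋ)=(0.854319, 2.709165)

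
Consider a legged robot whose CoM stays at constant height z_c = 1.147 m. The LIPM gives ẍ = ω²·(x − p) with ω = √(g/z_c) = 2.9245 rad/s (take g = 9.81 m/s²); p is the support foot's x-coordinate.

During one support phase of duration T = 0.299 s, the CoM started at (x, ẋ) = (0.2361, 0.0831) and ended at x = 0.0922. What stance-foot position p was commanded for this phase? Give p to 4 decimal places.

p = 0.6585

ωT = 2.9245·0.299 = 0.874425; cosh(ωT) = 1.407300, sinh(ωT) = 0.990198
x(T) = p + (x₀−p)·cosh(ωT) + (ẋ₀/ω)·sinh(ωT) ⇒ p·(1 − cosh) = x(T) − x₀·cosh − (ẋ₀/ω)·sinh
numerator   = 0.0922 − (0.2361)·1.407300 − (0.0831/2.9245)·0.990198 = -0.268200
denominator = 1 − 1.407300 = -0.407300
p = -0.268200 / -0.407300 = 0.6585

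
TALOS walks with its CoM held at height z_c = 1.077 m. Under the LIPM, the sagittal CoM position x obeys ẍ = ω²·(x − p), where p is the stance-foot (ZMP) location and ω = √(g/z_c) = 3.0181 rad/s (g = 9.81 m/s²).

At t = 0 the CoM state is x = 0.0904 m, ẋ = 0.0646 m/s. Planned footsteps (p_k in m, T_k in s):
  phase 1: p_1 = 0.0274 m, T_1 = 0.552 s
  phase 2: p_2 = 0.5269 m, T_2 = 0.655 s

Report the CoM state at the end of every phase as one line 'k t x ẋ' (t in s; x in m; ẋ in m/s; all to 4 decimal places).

1 0.5520 0.2546 0.6620
2 1.2070 0.3018 -0.4739

phase 1: p=0.0274, T=0.552, ωT=1.665991, cosh=2.739959, sinh=2.550956; start (x,ẋ)=(0.090400, 0.064600) → end (x,ẋ)=(0.254619, 0.662041)
phase 2: p=0.5269, T=0.655, ωT=1.976856, cosh=3.679254, sinh=3.540750; start (x,ẋ)=(0.254619, 0.662041) → end (x,ẋ)=(0.301795, -0.473875)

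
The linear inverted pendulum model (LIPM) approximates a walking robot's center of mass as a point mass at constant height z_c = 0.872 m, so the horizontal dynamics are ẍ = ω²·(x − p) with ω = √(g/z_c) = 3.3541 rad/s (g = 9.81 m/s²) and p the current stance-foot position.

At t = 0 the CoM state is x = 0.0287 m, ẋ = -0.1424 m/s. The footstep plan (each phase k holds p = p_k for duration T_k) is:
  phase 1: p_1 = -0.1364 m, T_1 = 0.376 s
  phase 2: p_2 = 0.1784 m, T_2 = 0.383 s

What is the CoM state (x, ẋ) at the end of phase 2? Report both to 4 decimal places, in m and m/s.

phase 1: p=-0.1364, T=0.376, ωT=1.261142, cosh=1.906389, sinh=1.623059; start (x,ẋ)=(0.028700, -0.142400) → end (x,ẋ)=(0.109437, 0.627318)
phase 2: p=0.1784, T=0.383, ωT=1.284620, cosh=1.945026, sinh=1.668270; start (x,ẋ)=(0.109437, 0.627318) → end (x,ẋ)=(0.356282, 0.834265)

x = 0.3563, ẋ = 0.8343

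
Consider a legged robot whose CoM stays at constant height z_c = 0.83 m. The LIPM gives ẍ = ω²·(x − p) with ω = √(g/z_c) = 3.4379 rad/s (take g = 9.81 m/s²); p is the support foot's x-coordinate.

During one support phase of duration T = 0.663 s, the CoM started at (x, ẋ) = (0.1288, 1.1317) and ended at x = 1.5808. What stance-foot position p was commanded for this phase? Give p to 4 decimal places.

p = 0.1642

ωT = 3.4379·0.663 = 2.279328; cosh(ωT) = 4.936231, sinh(ωT) = 4.833878
x(T) = p + (x₀−p)·cosh(ωT) + (ẋ₀/ω)·sinh(ωT) ⇒ p·(1 − cosh) = x(T) − x₀·cosh − (ẋ₀/ω)·sinh
numerator   = 1.5808 − (0.1288)·4.936231 − (1.1317/3.4379)·4.833878 = -0.646220
denominator = 1 − 4.936231 = -3.936231
p = -0.646220 / -3.936231 = 0.1642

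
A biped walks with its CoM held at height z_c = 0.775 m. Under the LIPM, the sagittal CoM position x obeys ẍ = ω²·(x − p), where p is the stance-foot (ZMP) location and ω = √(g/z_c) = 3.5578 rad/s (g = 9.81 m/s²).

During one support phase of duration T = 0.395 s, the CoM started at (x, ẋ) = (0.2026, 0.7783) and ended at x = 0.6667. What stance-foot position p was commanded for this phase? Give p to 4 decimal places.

p = 0.1638

ωT = 3.5578·0.395 = 1.405331; cosh(ωT) = 2.161081, sinh(ωT) = 1.915795
x(T) = p + (x₀−p)·cosh(ωT) + (ẋ₀/ω)·sinh(ωT) ⇒ p·(1 − cosh) = x(T) − x₀·cosh − (ẋ₀/ω)·sinh
numerator   = 0.6667 − (0.2026)·2.161081 − (0.7783/3.5578)·1.915795 = -0.190232
denominator = 1 − 2.161081 = -1.161081
p = -0.190232 / -1.161081 = 0.1638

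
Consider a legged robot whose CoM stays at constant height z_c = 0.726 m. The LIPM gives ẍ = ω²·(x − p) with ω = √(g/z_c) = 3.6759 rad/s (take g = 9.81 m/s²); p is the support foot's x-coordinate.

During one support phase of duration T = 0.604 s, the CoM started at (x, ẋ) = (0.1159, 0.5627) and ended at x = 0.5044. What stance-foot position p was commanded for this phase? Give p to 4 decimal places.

ωT = 3.6759·0.604 = 2.220244; cosh(ωT) = 4.659078, sinh(ωT) = 4.550496
x(T) = p + (x₀−p)·cosh(ωT) + (ẋ₀/ω)·sinh(ωT) ⇒ p·(1 − cosh) = x(T) − x₀·cosh − (ẋ₀/ω)·sinh
numerator   = 0.5044 − (0.1159)·4.659078 − (0.5627/3.6759)·4.550496 = -0.732169
denominator = 1 − 4.659078 = -3.659078
p = -0.732169 / -3.659078 = 0.2001

p = 0.2001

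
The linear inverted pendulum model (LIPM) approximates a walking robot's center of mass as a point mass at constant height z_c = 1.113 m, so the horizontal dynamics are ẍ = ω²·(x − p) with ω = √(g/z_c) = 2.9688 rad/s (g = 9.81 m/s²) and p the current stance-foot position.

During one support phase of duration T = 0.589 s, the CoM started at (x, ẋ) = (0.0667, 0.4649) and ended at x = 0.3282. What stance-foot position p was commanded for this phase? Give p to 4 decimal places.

ωT = 2.9688·0.589 = 1.748623; cosh(ωT) = 2.960349, sinh(ωT) = 2.786336
x(T) = p + (x₀−p)·cosh(ωT) + (ẋ₀/ω)·sinh(ωT) ⇒ p·(1 − cosh) = x(T) − x₀·cosh − (ẋ₀/ω)·sinh
numerator   = 0.3282 − (0.0667)·2.960349 − (0.4649/2.9688)·2.786336 = -0.305582
denominator = 1 − 2.960349 = -1.960349
p = -0.305582 / -1.960349 = 0.1559

p = 0.1559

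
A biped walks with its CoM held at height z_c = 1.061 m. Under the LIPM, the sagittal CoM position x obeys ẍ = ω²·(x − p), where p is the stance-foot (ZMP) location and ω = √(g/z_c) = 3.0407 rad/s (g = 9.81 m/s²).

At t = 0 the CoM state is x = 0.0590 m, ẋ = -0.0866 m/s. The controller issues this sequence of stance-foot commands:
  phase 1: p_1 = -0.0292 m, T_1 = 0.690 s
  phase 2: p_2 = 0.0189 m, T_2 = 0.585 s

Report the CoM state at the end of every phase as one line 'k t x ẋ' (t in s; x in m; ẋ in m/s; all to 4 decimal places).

1 0.6900 0.2213 0.7183
2 1.2750 1.3151 3.9586

phase 1: p=-0.0292, T=0.690, ωT=2.098083, cosh=4.136611, sinh=4.013919; start (x,ẋ)=(0.059000, -0.086600) → end (x,ẋ)=(0.221332, 0.718262)
phase 2: p=0.0189, T=0.585, ωT=1.778809, cosh=3.045820, sinh=2.876981; start (x,ẋ)=(0.221332, 0.718262) → end (x,ẋ)=(1.315058, 3.958574)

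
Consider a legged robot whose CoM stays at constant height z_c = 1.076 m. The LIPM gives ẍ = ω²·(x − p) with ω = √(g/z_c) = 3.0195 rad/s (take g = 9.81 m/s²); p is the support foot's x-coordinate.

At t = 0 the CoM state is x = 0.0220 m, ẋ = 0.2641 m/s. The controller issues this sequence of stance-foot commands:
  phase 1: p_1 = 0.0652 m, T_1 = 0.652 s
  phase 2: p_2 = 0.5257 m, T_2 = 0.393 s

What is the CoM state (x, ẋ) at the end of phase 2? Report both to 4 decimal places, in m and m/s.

phase 1: p=0.0652, T=0.652, ωT=1.968714, cosh=3.650549, sinh=3.510912; start (x,ẋ)=(0.022000, 0.264100) → end (x,ẋ)=(0.214578, 0.506138)
phase 2: p=0.5257, T=0.393, ωT=1.186664, cosh=1.790685, sinh=1.485447; start (x,ẋ)=(0.214578, 0.506138) → end (x,ẋ)=(0.217573, -0.489146)

x = 0.2176, ẋ = -0.4891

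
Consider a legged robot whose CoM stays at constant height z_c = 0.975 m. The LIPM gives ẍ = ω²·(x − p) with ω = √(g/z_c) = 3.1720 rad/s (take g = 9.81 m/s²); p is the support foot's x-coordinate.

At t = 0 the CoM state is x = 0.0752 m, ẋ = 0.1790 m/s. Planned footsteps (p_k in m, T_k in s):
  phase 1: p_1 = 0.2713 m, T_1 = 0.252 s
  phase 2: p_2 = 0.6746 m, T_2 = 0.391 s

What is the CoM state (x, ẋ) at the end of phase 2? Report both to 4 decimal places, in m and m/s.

x = -0.6340, ẋ = -3.6766

phase 1: p=0.2713, T=0.252, ωT=0.799344, cosh=1.336853, sinh=0.887229; start (x,ẋ)=(0.075200, 0.179000) → end (x,ẋ)=(0.059211, -0.312586)
phase 2: p=0.6746, T=0.391, ωT=1.240252, cosh=1.872898, sinh=1.583587; start (x,ẋ)=(0.059211, -0.312586) → end (x,ẋ)=(-0.634016, -3.676626)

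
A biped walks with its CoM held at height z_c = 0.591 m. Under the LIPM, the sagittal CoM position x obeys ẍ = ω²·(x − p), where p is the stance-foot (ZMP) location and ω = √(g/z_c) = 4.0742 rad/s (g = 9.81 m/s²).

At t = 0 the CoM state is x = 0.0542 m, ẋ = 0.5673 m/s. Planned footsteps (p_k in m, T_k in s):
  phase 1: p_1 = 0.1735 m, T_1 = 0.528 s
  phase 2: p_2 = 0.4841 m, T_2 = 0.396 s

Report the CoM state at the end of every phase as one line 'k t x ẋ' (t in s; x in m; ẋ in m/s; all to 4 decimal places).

1 0.5280 0.2442 0.4104
2 0.9240 0.1008 -1.2852

phase 1: p=0.1735, T=0.528, ωT=2.151178, cosh=4.355660, sinh=4.239313; start (x,ẋ)=(0.054200, 0.567300) → end (x,ẋ)=(0.244160, 0.410439)
phase 2: p=0.4841, T=0.396, ωT=1.613383, cosh=2.609489, sinh=2.410276; start (x,ẋ)=(0.244160, 0.410439) → end (x,ẋ)=(0.100794, -1.285158)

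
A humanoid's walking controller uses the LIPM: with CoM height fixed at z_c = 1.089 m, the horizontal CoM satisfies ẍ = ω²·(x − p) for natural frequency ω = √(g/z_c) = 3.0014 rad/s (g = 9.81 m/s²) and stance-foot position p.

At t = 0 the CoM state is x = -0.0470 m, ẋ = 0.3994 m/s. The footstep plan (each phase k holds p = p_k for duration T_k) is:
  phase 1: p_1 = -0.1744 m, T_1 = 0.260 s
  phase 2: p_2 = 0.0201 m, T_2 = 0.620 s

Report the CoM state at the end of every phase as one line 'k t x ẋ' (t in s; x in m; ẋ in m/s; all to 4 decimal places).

phase 1: p=-0.1744, T=0.260, ωT=0.780364, cosh=1.320253, sinh=0.862014; start (x,ẋ)=(-0.047000, 0.399400) → end (x,ẋ)=(0.108509, 0.856924)
phase 2: p=0.0201, T=0.620, ωT=1.860868, cosh=3.292426, sinh=3.136889; start (x,ẋ)=(0.108509, 0.856924) → end (x,ẋ)=(1.206789, 3.653740)

1 0.2600 0.1085 0.8569
2 0.8800 1.2068 3.6537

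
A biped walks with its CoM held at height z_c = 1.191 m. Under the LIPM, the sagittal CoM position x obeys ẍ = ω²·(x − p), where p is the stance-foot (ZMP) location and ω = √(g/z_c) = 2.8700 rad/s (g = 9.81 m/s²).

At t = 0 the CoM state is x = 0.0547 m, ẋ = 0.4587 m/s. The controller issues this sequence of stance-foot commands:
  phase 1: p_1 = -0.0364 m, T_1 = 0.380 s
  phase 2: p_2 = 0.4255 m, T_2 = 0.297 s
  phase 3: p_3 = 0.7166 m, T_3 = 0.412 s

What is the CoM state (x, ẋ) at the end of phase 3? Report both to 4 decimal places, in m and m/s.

x = 1.2552, ẋ = 1.9839

phase 1: p=-0.0364, T=0.380, ωT=1.090600, cosh=1.656037, sinh=1.320022; start (x,ẋ)=(0.054700, 0.458700) → end (x,ẋ)=(0.325439, 1.104753)
phase 2: p=0.4255, T=0.297, ωT=0.852390, cosh=1.385820, sinh=0.959425; start (x,ẋ)=(0.325439, 1.104753) → end (x,ẋ)=(0.656146, 1.255465)
phase 3: p=0.7166, T=0.412, ωT=1.182440, cosh=1.784427, sinh=1.477897; start (x,ẋ)=(0.656146, 1.255465) → end (x,ẋ)=(1.255221, 1.983865)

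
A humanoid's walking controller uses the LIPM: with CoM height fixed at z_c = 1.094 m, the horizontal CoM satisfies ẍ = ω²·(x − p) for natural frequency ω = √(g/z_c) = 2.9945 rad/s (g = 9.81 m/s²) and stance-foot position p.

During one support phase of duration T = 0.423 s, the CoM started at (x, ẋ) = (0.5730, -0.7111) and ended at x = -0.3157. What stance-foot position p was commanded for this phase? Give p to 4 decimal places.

p = 1.1200

ωT = 2.9945·0.423 = 1.266674; cosh(ωT) = 1.915397, sinh(ωT) = 1.633630
x(T) = p + (x₀−p)·cosh(ωT) + (ẋ₀/ω)·sinh(ωT) ⇒ p·(1 − cosh) = x(T) − x₀·cosh − (ẋ₀/ω)·sinh
numerator   = -0.3157 − (0.5730)·1.915397 − (-0.7111/2.9945)·1.633630 = -1.025287
denominator = 1 − 1.915397 = -0.915397
p = -1.025287 / -0.915397 = 1.1200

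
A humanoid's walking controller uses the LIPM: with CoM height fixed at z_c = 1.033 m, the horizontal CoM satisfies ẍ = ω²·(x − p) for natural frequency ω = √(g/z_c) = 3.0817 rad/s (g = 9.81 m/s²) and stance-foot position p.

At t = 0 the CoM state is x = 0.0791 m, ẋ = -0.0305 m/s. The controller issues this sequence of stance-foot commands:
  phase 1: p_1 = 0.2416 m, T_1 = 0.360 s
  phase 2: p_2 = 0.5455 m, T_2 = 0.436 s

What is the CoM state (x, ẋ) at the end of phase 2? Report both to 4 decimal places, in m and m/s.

phase 1: p=0.2416, T=0.360, ωT=1.109412, cosh=1.681164, sinh=1.351411; start (x,ẋ)=(0.079100, -0.030500) → end (x,ẋ)=(-0.044964, -0.728030)
phase 2: p=0.5455, T=0.436, ωT=1.343621, cosh=2.046899, sinh=1.785999; start (x,ẋ)=(-0.044964, -0.728030) → end (x,ẋ)=(-1.085050, -4.740068)

x = -1.0851, ẋ = -4.7401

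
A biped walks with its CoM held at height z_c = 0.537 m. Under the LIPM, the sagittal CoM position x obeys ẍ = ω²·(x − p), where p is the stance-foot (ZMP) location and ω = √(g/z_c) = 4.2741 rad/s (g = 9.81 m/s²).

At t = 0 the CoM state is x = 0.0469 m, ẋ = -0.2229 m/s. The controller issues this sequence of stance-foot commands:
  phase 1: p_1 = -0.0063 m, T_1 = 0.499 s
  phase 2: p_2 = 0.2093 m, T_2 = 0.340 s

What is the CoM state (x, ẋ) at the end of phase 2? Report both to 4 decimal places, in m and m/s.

x = -0.2566, ẋ = -1.7881

phase 1: p=-0.0063, T=0.499, ωT=2.132776, cosh=4.278383, sinh=4.159875; start (x,ẋ)=(0.046900, -0.222900) → end (x,ẋ)=(0.004367, -0.007770)
phase 2: p=0.2093, T=0.340, ωT=1.453194, cosh=2.255287, sinh=2.021465; start (x,ẋ)=(0.004367, -0.007770) → end (x,ẋ)=(-0.256558, -1.788134)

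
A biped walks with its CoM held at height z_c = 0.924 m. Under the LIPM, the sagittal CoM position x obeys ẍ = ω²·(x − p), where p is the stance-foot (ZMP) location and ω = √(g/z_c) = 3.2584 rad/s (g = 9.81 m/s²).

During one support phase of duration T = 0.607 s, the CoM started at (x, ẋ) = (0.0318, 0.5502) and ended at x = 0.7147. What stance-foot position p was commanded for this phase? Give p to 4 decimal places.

ωT = 3.2584·0.607 = 1.977849; cosh(ωT) = 3.682773, sinh(ωT) = 3.544406
x(T) = p + (x₀−p)·cosh(ωT) + (ẋ₀/ω)·sinh(ωT) ⇒ p·(1 − cosh) = x(T) − x₀·cosh − (ẋ₀/ω)·sinh
numerator   = 0.7147 − (0.0318)·3.682773 − (0.5502/3.2584)·3.544406 = -0.000906
denominator = 1 − 3.682773 = -2.682773
p = -0.000906 / -2.682773 = 0.0003

p = 0.0003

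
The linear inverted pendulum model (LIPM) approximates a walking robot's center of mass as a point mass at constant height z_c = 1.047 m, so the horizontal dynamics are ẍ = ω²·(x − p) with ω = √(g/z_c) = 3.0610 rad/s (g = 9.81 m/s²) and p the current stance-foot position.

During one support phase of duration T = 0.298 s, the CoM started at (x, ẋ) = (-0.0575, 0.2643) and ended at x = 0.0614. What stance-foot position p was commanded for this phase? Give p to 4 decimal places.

ωT = 3.0610·0.298 = 0.912178; cosh(ωT) = 1.445694, sinh(ωT) = 1.044045
x(T) = p + (x₀−p)·cosh(ωT) + (ẋ₀/ω)·sinh(ωT) ⇒ p·(1 − cosh) = x(T) − x₀·cosh − (ẋ₀/ω)·sinh
numerator   = 0.0614 − (-0.0575)·1.445694 − (0.2643/3.0610)·1.044045 = 0.054380
denominator = 1 − 1.445694 = -0.445694
p = 0.054380 / -0.445694 = -0.1220

p = -0.1220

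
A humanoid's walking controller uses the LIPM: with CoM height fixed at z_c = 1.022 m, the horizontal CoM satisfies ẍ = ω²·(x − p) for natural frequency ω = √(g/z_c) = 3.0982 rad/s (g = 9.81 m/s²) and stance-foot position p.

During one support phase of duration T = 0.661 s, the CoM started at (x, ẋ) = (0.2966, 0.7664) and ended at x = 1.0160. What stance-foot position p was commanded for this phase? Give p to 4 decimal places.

ωT = 3.0982·0.661 = 2.047910; cosh(ωT) = 3.940344, sinh(ωT) = 3.811340
x(T) = p + (x₀−p)·cosh(ωT) + (ẋ₀/ω)·sinh(ωT) ⇒ p·(1 − cosh) = x(T) − x₀·cosh − (ẋ₀/ω)·sinh
numerator   = 1.0160 − (0.2966)·3.940344 − (0.7664/3.0982)·3.811340 = -1.095515
denominator = 1 − 3.940344 = -2.940344
p = -1.095515 / -2.940344 = 0.3726

p = 0.3726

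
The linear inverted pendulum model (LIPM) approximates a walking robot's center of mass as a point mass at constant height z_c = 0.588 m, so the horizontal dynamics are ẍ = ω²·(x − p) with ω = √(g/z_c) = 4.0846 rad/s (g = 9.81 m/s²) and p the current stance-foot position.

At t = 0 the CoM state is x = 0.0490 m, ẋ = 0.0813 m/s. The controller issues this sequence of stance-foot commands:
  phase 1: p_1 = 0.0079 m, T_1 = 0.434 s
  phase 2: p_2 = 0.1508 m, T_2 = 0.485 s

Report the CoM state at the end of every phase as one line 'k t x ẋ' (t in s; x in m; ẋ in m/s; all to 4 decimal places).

phase 1: p=0.0079, T=0.434, ωT=1.772716, cosh=3.028347, sinh=2.858476; start (x,ẋ)=(0.049000, 0.081300) → end (x,ẋ)=(0.189260, 0.726077)
phase 2: p=0.1508, T=0.485, ωT=1.981031, cosh=3.694071, sinh=3.556144; start (x,ẋ)=(0.189260, 0.726077) → end (x,ẋ)=(0.925014, 3.240831)

1 0.4340 0.1893 0.7261
2 0.9190 0.9250 3.2408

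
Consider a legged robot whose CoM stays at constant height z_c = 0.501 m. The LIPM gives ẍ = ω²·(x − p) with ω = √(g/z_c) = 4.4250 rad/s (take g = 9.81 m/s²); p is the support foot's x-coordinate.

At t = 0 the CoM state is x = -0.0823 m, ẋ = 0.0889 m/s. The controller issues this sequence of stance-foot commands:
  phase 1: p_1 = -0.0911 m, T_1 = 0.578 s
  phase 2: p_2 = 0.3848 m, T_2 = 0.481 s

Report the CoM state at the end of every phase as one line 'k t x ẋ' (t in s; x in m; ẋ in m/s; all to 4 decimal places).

1 0.5780 0.0949 0.8269
2 1.0590 -0.0765 -1.7901

phase 1: p=-0.0911, T=0.578, ωT=2.557650, cosh=6.491470, sinh=6.413984; start (x,ẋ)=(-0.082300, 0.088900) → end (x,ẋ)=(0.094884, 0.826852)
phase 2: p=0.3848, T=0.481, ωT=2.128425, cosh=4.260324, sinh=4.141300; start (x,ẋ)=(0.094884, 0.826852) → end (x,ẋ)=(-0.076494, -1.790117)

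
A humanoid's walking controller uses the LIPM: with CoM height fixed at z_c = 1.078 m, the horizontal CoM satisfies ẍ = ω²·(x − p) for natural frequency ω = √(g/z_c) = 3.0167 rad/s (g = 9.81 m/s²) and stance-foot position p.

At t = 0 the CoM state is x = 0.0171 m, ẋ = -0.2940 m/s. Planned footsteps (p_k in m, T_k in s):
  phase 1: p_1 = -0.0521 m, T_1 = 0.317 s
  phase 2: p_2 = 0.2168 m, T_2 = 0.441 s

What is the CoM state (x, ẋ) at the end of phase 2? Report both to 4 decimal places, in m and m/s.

phase 1: p=-0.0521, T=0.317, ωT=0.956294, cosh=1.493175, sinh=1.108860; start (x,ẋ)=(0.017100, -0.294000) → end (x,ẋ)=(-0.056839, -0.207513)
phase 2: p=0.2168, T=0.441, ωT=1.330365, cosh=2.023402, sinh=1.759021; start (x,ẋ)=(-0.056839, -0.207513) → end (x,ẋ)=(-0.457881, -1.871930)

x = -0.4579, ẋ = -1.8719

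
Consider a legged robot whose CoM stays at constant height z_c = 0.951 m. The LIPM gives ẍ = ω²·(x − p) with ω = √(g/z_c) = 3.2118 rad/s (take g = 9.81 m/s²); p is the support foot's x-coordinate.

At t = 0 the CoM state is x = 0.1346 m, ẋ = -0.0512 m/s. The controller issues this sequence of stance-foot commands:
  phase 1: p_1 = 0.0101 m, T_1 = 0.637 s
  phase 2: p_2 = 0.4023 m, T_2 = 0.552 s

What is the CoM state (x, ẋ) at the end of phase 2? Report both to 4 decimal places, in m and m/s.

x = 1.6884, ẋ = 4.3347

phase 1: p=0.0101, T=0.637, ωT=2.045917, cosh=3.932754, sinh=3.803492; start (x,ẋ)=(0.134600, -0.051200) → end (x,ẋ)=(0.439096, 1.319542)
phase 2: p=0.4023, T=0.552, ωT=1.772914, cosh=3.028911, sinh=2.859073; start (x,ẋ)=(0.439096, 1.319542) → end (x,ẋ)=(1.688378, 4.334660)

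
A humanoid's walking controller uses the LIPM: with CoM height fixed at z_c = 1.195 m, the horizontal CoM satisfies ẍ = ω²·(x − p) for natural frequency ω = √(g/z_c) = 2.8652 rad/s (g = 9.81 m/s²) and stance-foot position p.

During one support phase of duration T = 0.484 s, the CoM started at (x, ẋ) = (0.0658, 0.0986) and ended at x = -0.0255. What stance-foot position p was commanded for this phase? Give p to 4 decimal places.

ωT = 2.8652·0.484 = 1.386757; cosh(ωT) = 2.125867, sinh(ωT) = 1.875983
x(T) = p + (x₀−p)·cosh(ωT) + (ẋ₀/ω)·sinh(ωT) ⇒ p·(1 − cosh) = x(T) − x₀·cosh − (ẋ₀/ω)·sinh
numerator   = -0.0255 − (0.0658)·2.125867 − (0.0986/2.8652)·1.875983 = -0.229940
denominator = 1 − 2.125867 = -1.125867
p = -0.229940 / -1.125867 = 0.2042

p = 0.2042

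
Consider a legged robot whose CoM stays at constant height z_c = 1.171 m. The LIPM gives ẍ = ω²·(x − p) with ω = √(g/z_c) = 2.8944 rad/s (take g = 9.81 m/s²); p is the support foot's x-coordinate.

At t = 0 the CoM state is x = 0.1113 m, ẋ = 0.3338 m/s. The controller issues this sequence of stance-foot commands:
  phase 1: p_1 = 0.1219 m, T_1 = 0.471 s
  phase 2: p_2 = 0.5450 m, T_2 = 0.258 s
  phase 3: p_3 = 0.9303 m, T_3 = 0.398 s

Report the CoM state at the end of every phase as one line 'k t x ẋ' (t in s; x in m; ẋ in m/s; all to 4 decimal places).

1 0.4710 0.3105 0.6391
2 0.7290 0.4226 0.2703
3 1.1270 0.1798 -1.6223

phase 1: p=0.1219, T=0.471, ωT=1.363262, cosh=2.082375, sinh=1.826550; start (x,ẋ)=(0.111300, 0.333800) → end (x,ẋ)=(0.310476, 0.639057)
phase 2: p=0.5450, T=0.258, ωT=0.746755, cosh=1.292022, sinh=0.818120; start (x,ẋ)=(0.310476, 0.639057) → end (x,ẋ)=(0.422623, 0.270330)
phase 3: p=0.9303, T=0.398, ωT=1.151971, cosh=1.740219, sinh=1.424206; start (x,ẋ)=(0.422623, 0.270330) → end (x,ẋ)=(0.179848, -1.622323)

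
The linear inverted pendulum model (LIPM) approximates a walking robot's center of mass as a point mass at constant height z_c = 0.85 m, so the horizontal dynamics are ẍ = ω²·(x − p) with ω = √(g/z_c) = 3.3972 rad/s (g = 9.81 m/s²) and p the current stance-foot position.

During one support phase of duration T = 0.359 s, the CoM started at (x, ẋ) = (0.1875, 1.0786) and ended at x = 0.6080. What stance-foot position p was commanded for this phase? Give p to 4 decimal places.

p = 0.2709

ωT = 3.3972·0.359 = 1.219595; cosh(ωT) = 1.840583, sinh(ωT) = 1.545233
x(T) = p + (x₀−p)·cosh(ωT) + (ẋ₀/ω)·sinh(ωT) ⇒ p·(1 − cosh) = x(T) − x₀·cosh − (ẋ₀/ω)·sinh
numerator   = 0.6080 − (0.1875)·1.840583 − (1.0786/3.3972)·1.545233 = -0.227716
denominator = 1 − 1.840583 = -0.840583
p = -0.227716 / -0.840583 = 0.2709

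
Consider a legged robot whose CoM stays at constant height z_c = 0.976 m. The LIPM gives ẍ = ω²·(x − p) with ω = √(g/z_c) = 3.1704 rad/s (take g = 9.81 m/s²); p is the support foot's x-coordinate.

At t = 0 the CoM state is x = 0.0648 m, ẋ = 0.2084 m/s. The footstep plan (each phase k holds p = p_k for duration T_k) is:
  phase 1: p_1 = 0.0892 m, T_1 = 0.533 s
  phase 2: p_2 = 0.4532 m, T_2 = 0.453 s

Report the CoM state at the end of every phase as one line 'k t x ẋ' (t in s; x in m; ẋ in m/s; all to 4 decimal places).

phase 1: p=0.0892, T=0.533, ωT=1.689823, cosh=2.801537, sinh=2.616985; start (x,ẋ)=(0.064800, 0.208400) → end (x,ẋ)=(0.192865, 0.381396)
phase 2: p=0.4532, T=0.453, ωT=1.436191, cosh=2.221241, sinh=1.983409; start (x,ẋ)=(0.192865, 0.381396) → end (x,ẋ)=(0.113535, -0.789867)

1 0.5330 0.1929 0.3814
2 0.9860 0.1135 -0.7899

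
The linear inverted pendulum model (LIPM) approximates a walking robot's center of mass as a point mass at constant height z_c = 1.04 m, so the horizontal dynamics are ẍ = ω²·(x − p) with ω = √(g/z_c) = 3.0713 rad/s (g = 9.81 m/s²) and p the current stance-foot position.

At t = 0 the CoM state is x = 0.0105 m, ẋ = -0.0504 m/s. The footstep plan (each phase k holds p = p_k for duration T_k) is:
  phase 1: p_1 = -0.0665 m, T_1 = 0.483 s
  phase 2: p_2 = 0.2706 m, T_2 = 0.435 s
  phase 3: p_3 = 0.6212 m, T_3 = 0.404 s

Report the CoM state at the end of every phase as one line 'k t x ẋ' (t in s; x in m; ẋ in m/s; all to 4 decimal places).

1 0.4830 0.0776 0.3776
2 0.9180 0.0959 -0.2814
3 1.3220 -0.5083 -3.0839

phase 1: p=-0.0665, T=0.483, ωT=1.483438, cosh=2.317465, sinh=2.090609; start (x,ẋ)=(0.010500, -0.050400) → end (x,ẋ)=(0.077638, 0.377608)
phase 2: p=0.2706, T=0.435, ωT=1.336016, cosh=2.033374, sinh=1.770483; start (x,ẋ)=(0.077638, 0.377608) → end (x,ẋ)=(0.095912, -0.281448)
phase 3: p=0.6212, T=0.404, ωT=1.240805, cosh=1.873774, sinh=1.584623; start (x,ẋ)=(0.095912, -0.281448) → end (x,ẋ)=(-0.508283, -3.083869)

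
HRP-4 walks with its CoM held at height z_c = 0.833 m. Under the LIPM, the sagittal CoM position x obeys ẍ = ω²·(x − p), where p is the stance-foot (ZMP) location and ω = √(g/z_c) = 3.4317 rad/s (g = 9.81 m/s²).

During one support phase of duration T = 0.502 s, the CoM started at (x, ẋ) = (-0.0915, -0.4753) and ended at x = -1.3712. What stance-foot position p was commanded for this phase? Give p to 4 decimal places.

p = 0.3872

ωT = 3.4317·0.502 = 1.722713; cosh(ωT) = 2.889142, sinh(ωT) = 2.710561
x(T) = p + (x₀−p)·cosh(ωT) + (ẋ₀/ω)·sinh(ωT) ⇒ p·(1 − cosh) = x(T) − x₀·cosh − (ẋ₀/ω)·sinh
numerator   = -1.3712 − (-0.0915)·2.889142 − (-0.4753/3.4317)·2.710561 = -0.731423
denominator = 1 − 2.889142 = -1.889142
p = -0.731423 / -1.889142 = 0.3872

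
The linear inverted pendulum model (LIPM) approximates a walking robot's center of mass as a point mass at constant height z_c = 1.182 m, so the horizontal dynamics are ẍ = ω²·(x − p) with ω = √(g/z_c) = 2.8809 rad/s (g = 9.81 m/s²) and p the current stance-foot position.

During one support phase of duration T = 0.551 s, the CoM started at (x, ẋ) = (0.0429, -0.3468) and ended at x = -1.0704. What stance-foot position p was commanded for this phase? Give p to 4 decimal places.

p = 0.5800

ωT = 2.8809·0.551 = 1.587376; cosh(ωT) = 2.547680, sinh(ωT) = 2.343218
x(T) = p + (x₀−p)·cosh(ωT) + (ẋ₀/ω)·sinh(ωT) ⇒ p·(1 − cosh) = x(T) − x₀·cosh − (ẋ₀/ω)·sinh
numerator   = -1.0704 − (0.0429)·2.547680 − (-0.3468/2.8809)·2.343218 = -0.897621
denominator = 1 − 2.547680 = -1.547680
p = -0.897621 / -1.547680 = 0.5800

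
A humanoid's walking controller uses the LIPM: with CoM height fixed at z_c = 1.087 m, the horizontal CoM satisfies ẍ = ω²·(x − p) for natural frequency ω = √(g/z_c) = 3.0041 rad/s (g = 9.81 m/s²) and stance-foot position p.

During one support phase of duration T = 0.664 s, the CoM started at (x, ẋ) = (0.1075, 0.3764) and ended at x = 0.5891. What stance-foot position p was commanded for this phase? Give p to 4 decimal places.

p = 0.0967

ωT = 3.0041·0.664 = 1.994722; cosh(ωT) = 3.743107, sinh(ωT) = 3.607055
x(T) = p + (x₀−p)·cosh(ωT) + (ẋ₀/ω)·sinh(ωT) ⇒ p·(1 − cosh) = x(T) − x₀·cosh − (ẋ₀/ω)·sinh
numerator   = 0.5891 − (0.1075)·3.743107 − (0.3764/3.0041)·3.607055 = -0.265232
denominator = 1 − 3.743107 = -2.743107
p = -0.265232 / -2.743107 = 0.0967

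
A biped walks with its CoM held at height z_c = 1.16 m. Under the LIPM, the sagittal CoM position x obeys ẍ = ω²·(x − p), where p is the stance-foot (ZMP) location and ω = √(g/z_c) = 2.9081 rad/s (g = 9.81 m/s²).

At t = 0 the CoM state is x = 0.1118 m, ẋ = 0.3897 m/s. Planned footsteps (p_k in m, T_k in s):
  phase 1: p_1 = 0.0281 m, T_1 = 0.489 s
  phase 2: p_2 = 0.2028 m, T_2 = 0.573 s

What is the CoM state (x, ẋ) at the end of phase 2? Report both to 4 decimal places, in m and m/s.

phase 1: p=0.0281, T=0.489, ωT=1.422061, cosh=2.193436, sinh=1.952220; start (x,ẋ)=(0.111800, 0.389700) → end (x,ẋ)=(0.473298, 1.329968)
phase 2: p=0.2028, T=0.573, ωT=1.666341, cosh=2.740852, sinh=2.551915; start (x,ẋ)=(0.473298, 1.329968) → end (x,ẋ)=(2.111268, 5.652670)

x = 2.1113, ẋ = 5.6527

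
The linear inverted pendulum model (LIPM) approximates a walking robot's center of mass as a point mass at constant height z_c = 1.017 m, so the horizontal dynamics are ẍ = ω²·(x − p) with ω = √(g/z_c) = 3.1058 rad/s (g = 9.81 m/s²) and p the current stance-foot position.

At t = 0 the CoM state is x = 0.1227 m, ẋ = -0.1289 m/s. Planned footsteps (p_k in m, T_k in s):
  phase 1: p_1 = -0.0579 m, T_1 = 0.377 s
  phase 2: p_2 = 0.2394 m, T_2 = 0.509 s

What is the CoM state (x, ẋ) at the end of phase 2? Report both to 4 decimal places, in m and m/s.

phase 1: p=-0.0579, T=0.377, ωT=1.170887, cosh=1.767471, sinh=1.457379; start (x,ẋ)=(0.122700, -0.128900) → end (x,ẋ)=(0.200820, 0.589628)
phase 2: p=0.2394, T=0.509, ωT=1.580852, cosh=2.532447, sinh=2.326648; start (x,ẋ)=(0.200820, 0.589628) → end (x,ẋ)=(0.583405, 1.214416)

x = 0.5834, ẋ = 1.2144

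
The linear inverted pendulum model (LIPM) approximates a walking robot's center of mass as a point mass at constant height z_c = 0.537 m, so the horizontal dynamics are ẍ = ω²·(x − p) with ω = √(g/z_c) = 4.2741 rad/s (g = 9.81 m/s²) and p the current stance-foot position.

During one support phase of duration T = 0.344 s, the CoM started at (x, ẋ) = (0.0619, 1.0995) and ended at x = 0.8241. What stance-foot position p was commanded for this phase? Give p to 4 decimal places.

p = -0.1181

ωT = 4.2741·0.344 = 1.470290; cosh(ωT) = 2.290179, sinh(ωT) = 2.060320
x(T) = p + (x₀−p)·cosh(ωT) + (ẋ₀/ω)·sinh(ωT) ⇒ p·(1 − cosh) = x(T) − x₀·cosh − (ẋ₀/ω)·sinh
numerator   = 0.8241 − (0.0619)·2.290179 − (1.0995/4.2741)·2.060320 = 0.152327
denominator = 1 − 2.290179 = -1.290179
p = 0.152327 / -1.290179 = -0.1181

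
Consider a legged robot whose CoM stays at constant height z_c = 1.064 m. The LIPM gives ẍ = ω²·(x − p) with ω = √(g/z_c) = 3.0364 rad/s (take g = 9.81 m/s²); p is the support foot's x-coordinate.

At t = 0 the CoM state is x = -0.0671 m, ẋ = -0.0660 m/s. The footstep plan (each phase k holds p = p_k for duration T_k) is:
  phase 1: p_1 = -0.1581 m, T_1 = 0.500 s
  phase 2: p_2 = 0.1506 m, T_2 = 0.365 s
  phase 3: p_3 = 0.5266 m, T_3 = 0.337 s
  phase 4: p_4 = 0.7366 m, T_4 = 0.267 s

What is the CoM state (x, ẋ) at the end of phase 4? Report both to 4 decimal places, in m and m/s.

x = -0.6901, ẋ = -3.8207

phase 1: p=-0.1581, T=0.500, ωT=1.518200, cosh=2.391554, sinh=2.172448; start (x,ẋ)=(-0.067100, -0.066000) → end (x,ẋ)=(0.012311, 0.442432)
phase 2: p=0.1506, T=0.365, ωT=1.108286, cosh=1.679643, sinh=1.349519; start (x,ẋ)=(0.012311, 0.442432) → end (x,ẋ)=(0.114961, 0.176462)
phase 3: p=0.5266, T=0.337, ωT=1.023267, cosh=1.570844, sinh=1.211425; start (x,ẋ)=(0.114961, 0.176462) → end (x,ẋ)=(-0.049619, -1.236969)
phase 4: p=0.7366, T=0.267, ωT=0.810719, cosh=1.347031, sinh=0.902493; start (x,ẋ)=(-0.049619, -1.236969) → end (x,ẋ)=(-0.690119, -3.820735)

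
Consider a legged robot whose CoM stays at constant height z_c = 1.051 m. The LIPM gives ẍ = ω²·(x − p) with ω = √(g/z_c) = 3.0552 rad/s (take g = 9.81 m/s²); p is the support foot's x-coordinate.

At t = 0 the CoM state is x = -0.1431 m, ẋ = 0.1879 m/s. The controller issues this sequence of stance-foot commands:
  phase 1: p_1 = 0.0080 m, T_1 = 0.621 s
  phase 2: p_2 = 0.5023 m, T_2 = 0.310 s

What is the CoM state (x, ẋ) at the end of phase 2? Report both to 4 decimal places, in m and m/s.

phase 1: p=0.0080, T=0.621, ωT=1.897279, cosh=3.408852, sinh=3.258876; start (x,ẋ)=(-0.143100, 0.187900) → end (x,ẋ)=(-0.306651, -0.863907)
phase 2: p=0.5023, T=0.310, ωT=0.947112, cosh=1.483056, sinh=1.095197; start (x,ẋ)=(-0.306651, -0.863907) → end (x,ẋ)=(-1.007104, -3.988009)

x = -1.0071, ẋ = -3.9880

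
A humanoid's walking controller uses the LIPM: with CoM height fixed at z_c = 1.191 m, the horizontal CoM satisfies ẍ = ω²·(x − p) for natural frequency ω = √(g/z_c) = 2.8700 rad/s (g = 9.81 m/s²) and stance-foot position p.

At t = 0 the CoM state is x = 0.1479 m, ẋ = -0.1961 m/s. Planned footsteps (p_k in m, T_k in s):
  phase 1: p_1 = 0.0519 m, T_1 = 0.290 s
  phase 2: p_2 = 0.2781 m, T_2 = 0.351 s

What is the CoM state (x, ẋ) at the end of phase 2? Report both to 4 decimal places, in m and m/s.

x = 0.0272, ẋ = -0.5578

phase 1: p=0.0519, T=0.290, ωT=0.832300, cosh=1.366823, sinh=0.931776; start (x,ẋ)=(0.147900, -0.196100) → end (x,ẋ)=(0.119449, -0.011311)
phase 2: p=0.2781, T=0.351, ωT=1.007370, cosh=1.551784, sinh=1.186606; start (x,ẋ)=(0.119449, -0.011311) → end (x,ẋ)=(0.027231, -0.557847)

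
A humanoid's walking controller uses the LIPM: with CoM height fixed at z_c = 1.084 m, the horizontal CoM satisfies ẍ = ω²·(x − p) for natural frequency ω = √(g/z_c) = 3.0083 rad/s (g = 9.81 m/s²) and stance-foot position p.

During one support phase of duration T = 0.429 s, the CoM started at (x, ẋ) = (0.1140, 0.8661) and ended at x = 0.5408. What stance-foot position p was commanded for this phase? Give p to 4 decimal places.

p = 0.1735

ωT = 3.0083·0.429 = 1.290561; cosh(ωT) = 1.954970, sinh(ωT) = 1.679854
x(T) = p + (x₀−p)·cosh(ωT) + (ẋ₀/ω)·sinh(ωT) ⇒ p·(1 − cosh) = x(T) − x₀·cosh − (ẋ₀/ω)·sinh
numerator   = 0.5408 − (0.1140)·1.954970 − (0.8661/3.0083)·1.679854 = -0.165702
denominator = 1 − 1.954970 = -0.954970
p = -0.165702 / -0.954970 = 0.1735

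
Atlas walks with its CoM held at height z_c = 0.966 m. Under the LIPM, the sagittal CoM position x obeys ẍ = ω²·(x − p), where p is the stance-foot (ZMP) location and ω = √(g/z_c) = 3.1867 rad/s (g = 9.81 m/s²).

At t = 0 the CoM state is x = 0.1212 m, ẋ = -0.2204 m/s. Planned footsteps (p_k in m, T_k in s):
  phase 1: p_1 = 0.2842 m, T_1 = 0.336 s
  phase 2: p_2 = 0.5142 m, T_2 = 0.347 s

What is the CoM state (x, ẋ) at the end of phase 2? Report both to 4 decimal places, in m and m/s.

x = -0.9000, ẋ = -4.2301

phase 1: p=0.2842, T=0.336, ωT=1.070731, cosh=1.630135, sinh=1.287377; start (x,ẋ)=(0.121200, -0.220400) → end (x,ẋ)=(-0.070550, -1.027987)
phase 2: p=0.5142, T=0.347, ωT=1.105785, cosh=1.676273, sinh=1.345322; start (x,ẋ)=(-0.070550, -1.027987) → end (x,ẋ)=(-0.899984, -4.230091)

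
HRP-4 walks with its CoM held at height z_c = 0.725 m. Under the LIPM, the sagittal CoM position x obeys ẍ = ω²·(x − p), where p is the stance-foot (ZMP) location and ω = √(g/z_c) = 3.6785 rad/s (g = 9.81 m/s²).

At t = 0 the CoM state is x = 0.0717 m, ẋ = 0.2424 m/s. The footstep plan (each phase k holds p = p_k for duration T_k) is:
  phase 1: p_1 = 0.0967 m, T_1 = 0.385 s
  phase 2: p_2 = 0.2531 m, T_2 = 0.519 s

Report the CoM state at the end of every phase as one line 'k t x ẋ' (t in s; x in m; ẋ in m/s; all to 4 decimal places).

phase 1: p=0.0967, T=0.385, ωT=1.416223, cosh=2.182075, sinh=1.939447; start (x,ẋ)=(0.071700, 0.242400) → end (x,ẋ)=(0.169951, 0.350579)
phase 2: p=0.2531, T=0.519, ωT=1.909142, cosh=3.447751, sinh=3.299543; start (x,ẋ)=(0.169951, 0.350579) → end (x,ẋ)=(0.280884, 0.199494)

1 0.3850 0.1700 0.3506
2 0.9040 0.2809 0.1995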